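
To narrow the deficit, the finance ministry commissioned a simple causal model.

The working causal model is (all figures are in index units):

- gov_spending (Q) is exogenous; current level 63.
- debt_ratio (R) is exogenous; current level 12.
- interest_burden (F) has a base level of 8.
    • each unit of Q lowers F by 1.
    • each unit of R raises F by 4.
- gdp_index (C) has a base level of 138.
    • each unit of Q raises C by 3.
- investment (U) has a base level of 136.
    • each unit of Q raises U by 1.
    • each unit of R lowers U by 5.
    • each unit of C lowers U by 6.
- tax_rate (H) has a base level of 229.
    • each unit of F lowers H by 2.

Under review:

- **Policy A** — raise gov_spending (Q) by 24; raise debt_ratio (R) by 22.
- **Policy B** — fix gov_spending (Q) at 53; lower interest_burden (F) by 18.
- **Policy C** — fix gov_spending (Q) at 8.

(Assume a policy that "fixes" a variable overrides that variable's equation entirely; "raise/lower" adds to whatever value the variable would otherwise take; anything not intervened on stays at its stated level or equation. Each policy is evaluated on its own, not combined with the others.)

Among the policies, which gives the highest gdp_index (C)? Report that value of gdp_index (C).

399

Policy A (Q + 24, R + 22):
  Q = 63 + 24 = 87
  C = 138 + 3·87 = 399
Policy B (Q := 53, F − 18):
  Q = 53
  C = 138 + 3·53 = 297
Policy C (Q := 8):
  Q = 8
  C = 138 + 3·8 = 162
Comparing — Policy A: C=399, Policy B: C=297, Policy C: C=162. Highest is 399 (Policy A).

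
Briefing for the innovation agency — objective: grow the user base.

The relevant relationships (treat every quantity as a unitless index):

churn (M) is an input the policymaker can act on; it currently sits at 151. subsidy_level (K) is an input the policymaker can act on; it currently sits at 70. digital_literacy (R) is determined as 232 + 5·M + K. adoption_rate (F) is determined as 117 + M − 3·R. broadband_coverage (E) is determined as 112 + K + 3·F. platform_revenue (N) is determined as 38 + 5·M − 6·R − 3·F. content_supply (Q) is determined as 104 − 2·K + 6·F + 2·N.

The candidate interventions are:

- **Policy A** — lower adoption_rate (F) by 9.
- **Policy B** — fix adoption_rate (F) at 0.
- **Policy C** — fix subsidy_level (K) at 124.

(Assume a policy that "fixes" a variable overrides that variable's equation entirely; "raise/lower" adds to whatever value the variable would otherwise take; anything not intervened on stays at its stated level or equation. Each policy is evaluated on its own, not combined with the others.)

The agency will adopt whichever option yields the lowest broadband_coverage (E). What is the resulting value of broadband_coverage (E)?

-8959

Policy A (F − 9):
  M = 151
  K = 70
  R = 232 + 5·151 + 70 = 1057
  F = 117 + 151 − 3·1057 (−9 from intervention) = -2912
  E = 112 + 70 + 3·(-2912) = -8554
Policy B (F := 0):
  M = 151
  K = 70
  R = 232 + 5·151 + 70 = 1057
  F = 0
  E = 112 + 70 + 3·0 = 182
Policy C (K := 124):
  M = 151
  K = 124
  R = 232 + 5·151 + 124 = 1111
  F = 117 + 151 − 3·1111 = -3065
  E = 112 + 124 + 3·(-3065) = -8959
Comparing — Policy A: E=-8554, Policy B: E=182, Policy C: E=-8959. Lowest is -8959 (Policy C).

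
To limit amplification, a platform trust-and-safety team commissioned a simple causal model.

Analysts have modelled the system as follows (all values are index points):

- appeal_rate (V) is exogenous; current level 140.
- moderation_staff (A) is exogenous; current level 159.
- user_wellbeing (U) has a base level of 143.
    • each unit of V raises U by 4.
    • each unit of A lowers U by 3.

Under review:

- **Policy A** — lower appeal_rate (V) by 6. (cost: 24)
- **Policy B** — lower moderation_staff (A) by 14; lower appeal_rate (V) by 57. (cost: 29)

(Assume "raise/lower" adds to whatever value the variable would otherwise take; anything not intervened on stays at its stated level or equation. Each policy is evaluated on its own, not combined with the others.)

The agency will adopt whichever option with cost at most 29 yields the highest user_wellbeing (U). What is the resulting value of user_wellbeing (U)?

Policy A (V − 6):
  V = 140 − 6 = 134
  A = 159
  U = 143 + 4·134 − 3·159 = 202
Policy B (A − 14, V − 57):
  V = 140 − 57 = 83
  A = 159 − 14 = 145
  U = 143 + 4·83 − 3·145 = 40
Comparing — Policy A: U=202, Policy B: U=40. Highest is 202 (Policy A).

202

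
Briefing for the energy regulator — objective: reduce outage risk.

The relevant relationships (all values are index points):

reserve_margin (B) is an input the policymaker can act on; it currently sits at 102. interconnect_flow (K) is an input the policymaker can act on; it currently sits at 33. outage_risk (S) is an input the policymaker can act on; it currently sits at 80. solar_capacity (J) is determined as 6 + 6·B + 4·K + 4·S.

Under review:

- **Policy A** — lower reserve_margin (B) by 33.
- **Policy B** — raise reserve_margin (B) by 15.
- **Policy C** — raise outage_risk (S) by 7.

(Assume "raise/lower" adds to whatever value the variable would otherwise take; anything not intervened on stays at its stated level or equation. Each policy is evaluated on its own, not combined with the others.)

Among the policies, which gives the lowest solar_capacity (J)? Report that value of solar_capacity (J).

Policy A (B − 33):
  B = 102 − 33 = 69
  K = 33
  S = 80
  J = 6 + 6·69 + 4·33 + 4·80 = 872
Policy B (B + 15):
  B = 102 + 15 = 117
  K = 33
  S = 80
  J = 6 + 6·117 + 4·33 + 4·80 = 1160
Policy C (S + 7):
  B = 102
  K = 33
  S = 80 + 7 = 87
  J = 6 + 6·102 + 4·33 + 4·87 = 1098
Comparing — Policy A: J=872, Policy B: J=1160, Policy C: J=1098. Lowest is 872 (Policy A).

872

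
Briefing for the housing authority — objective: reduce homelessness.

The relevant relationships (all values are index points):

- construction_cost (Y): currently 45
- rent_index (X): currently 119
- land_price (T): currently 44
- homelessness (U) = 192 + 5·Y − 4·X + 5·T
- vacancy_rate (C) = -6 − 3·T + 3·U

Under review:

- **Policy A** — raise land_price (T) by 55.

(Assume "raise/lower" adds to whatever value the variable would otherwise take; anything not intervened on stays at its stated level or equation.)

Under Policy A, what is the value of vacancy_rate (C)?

1005

Policy A (T + 55):
  Y = 45
  X = 119
  T = 44 + 55 = 99
  U = 192 + 5·45 − 4·119 + 5·99 = 436
  C = -6 − 3·99 + 3·436 = 1005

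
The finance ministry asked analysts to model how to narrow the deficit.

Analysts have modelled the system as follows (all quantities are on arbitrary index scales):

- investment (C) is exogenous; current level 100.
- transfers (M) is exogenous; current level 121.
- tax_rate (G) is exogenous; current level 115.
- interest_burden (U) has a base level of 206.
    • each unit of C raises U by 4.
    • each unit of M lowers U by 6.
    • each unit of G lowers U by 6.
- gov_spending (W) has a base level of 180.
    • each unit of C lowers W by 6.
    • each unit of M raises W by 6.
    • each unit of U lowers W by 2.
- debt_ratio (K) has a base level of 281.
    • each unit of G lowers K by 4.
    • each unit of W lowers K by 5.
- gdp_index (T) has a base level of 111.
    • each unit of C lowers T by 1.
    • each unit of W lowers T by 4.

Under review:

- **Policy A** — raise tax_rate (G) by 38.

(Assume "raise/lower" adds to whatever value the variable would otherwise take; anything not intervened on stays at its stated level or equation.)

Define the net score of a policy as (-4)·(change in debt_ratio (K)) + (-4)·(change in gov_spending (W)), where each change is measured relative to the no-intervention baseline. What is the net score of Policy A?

7904

Baseline:
  C = 100
  M = 121
  G = 115
  U = 206 + 4·100 − 6·121 − 6·115 = -810
  W = 180 − 6·100 + 6·121 − 2·(-810) = 1926
  K = 281 − 4·115 − 5·1926 = -9809
Policy A (G + 38):
  C = 100
  M = 121
  G = 115 + 38 = 153
  U = 206 + 4·100 − 6·121 − 6·153 = -1038
  W = 180 − 6·100 + 6·121 − 2·(-1038) = 2382
  K = 281 − 4·153 − 5·2382 = -12241
ΔK = -12241 − (-9809) = -2432; ΔW = 2382 − 1926 = 456
Score = (-4)·(-2432) + (-4)·456 = 7904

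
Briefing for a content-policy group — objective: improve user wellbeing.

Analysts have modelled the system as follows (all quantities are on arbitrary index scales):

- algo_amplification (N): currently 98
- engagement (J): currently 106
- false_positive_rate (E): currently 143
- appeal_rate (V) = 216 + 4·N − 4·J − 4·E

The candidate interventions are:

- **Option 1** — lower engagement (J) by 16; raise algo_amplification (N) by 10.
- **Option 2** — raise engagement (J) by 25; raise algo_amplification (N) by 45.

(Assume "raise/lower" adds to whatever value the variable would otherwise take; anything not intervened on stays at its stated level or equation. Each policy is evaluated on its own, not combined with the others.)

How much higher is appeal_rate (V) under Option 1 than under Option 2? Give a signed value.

24

Option 1 (J − 16, N + 10):
  N = 98 + 10 = 108
  J = 106 − 16 = 90
  E = 143
  V = 216 + 4·108 − 4·90 − 4·143 = -284
Option 2 (J + 25, N + 45):
  N = 98 + 45 = 143
  J = 106 + 25 = 131
  E = 143
  V = 216 + 4·143 − 4·131 − 4·143 = -308
V: -284 − (-308) = 24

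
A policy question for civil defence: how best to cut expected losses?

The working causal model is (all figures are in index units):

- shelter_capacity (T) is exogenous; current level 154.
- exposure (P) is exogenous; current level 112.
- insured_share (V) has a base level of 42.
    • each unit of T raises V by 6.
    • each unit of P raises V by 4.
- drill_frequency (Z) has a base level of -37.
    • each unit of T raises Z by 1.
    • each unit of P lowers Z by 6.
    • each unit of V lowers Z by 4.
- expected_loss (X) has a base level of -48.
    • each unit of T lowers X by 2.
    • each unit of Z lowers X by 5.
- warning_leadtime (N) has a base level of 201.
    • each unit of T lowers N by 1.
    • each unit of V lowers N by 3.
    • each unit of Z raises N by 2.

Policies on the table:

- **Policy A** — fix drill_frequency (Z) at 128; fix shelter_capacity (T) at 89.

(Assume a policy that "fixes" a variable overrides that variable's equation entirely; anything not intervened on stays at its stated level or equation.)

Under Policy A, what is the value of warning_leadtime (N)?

-2704

Policy A (Z := 128, T := 89):
  T = 89
  P = 112
  V = 42 + 6·89 + 4·112 = 1024
  Z = 128
  N = 201 − 89 − 3·1024 + 2·128 = -2704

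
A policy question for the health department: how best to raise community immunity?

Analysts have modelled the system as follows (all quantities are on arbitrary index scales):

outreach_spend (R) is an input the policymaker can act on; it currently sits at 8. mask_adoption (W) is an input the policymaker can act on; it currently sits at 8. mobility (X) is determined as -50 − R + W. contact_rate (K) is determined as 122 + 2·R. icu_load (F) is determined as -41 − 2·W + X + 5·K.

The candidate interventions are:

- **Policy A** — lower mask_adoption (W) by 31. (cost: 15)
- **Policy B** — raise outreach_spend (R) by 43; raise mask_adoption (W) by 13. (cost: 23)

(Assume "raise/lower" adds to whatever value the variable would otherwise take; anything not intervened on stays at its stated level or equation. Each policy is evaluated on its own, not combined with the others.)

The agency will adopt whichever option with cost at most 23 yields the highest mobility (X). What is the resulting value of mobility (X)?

-80

Policy A (W − 31):
  R = 8
  W = 8 − 31 = -23
  X = -50 − 8 + (-23) = -81
Policy B (R + 43, W + 13):
  R = 8 + 43 = 51
  W = 8 + 13 = 21
  X = -50 − 51 + 21 = -80
Comparing — Policy A: X=-81, Policy B: X=-80. Highest is -80 (Policy B).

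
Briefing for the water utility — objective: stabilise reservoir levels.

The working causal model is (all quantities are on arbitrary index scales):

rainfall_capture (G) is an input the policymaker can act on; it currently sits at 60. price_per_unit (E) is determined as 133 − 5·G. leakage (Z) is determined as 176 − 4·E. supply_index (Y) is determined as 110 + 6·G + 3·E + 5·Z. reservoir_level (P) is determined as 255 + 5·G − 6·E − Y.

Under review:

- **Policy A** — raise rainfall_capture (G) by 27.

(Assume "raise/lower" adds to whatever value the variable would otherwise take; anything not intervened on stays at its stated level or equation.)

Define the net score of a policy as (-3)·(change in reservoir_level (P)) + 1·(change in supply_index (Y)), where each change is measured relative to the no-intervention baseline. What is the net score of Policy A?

6993

Baseline:
  G = 60
  E = 133 − 5·60 = -167
  Z = 176 − 4·(-167) = 844
  Y = 110 + 6·60 + 3·(-167) + 5·844 = 4189
  P = 255 + 5·60 − 6·(-167) − 4189 = -2632
Policy A (G + 27):
  G = 60 + 27 = 87
  E = 133 − 5·87 = -302
  Z = 176 − 4·(-302) = 1384
  Y = 110 + 6·87 + 3·(-302) + 5·1384 = 6646
  P = 255 + 5·87 − 6·(-302) − 6646 = -4144
ΔP = -4144 − (-2632) = -1512; ΔY = 6646 − 4189 = 2457
Score = (-3)·(-1512) + 1·2457 = 6993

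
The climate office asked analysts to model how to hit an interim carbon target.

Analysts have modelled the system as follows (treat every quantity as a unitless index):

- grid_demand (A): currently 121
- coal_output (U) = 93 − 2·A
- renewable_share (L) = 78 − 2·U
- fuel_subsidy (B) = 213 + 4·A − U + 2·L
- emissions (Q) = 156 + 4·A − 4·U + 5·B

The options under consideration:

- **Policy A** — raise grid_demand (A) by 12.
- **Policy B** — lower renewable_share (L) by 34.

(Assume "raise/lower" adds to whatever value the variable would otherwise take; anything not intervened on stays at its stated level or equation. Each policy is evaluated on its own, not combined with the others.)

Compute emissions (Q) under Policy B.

Policy B (L − 34):
  A = 121
  U = 93 − 2·121 = -149
  L = 78 − 2·(-149) (−34 from intervention) = 342
  B = 213 + 4·121 − (-149) + 2·342 = 1530
  Q = 156 + 4·121 − 4·(-149) + 5·1530 = 8886

8886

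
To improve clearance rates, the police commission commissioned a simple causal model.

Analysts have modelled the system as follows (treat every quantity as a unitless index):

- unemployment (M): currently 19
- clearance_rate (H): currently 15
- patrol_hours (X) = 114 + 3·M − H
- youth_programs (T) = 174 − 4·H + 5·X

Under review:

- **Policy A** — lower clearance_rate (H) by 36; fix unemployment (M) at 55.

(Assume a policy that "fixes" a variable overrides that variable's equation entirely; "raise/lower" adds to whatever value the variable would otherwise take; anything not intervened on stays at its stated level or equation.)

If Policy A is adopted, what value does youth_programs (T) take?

Policy A (H − 36, M := 55):
  M = 55
  H = 15 − 36 = -21
  X = 114 + 3·55 − (-21) = 300
  T = 174 − 4·(-21) + 5·300 = 1758

1758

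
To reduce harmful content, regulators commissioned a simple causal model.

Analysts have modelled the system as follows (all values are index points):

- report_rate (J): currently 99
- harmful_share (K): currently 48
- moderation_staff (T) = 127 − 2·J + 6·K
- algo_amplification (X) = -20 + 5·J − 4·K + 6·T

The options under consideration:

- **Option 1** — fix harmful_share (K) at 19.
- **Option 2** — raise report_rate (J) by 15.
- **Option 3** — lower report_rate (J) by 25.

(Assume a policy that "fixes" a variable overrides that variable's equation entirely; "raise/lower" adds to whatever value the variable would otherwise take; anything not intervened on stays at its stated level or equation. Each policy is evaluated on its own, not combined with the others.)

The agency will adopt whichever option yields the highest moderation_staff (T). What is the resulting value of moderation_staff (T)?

267

Option 1 (K := 19):
  J = 99
  K = 19
  T = 127 − 2·99 + 6·19 = 43
Option 2 (J + 15):
  J = 99 + 15 = 114
  K = 48
  T = 127 − 2·114 + 6·48 = 187
Option 3 (J − 25):
  J = 99 − 25 = 74
  K = 48
  T = 127 − 2·74 + 6·48 = 267
Comparing — Option 1: T=43, Option 2: T=187, Option 3: T=267. Highest is 267 (Option 3).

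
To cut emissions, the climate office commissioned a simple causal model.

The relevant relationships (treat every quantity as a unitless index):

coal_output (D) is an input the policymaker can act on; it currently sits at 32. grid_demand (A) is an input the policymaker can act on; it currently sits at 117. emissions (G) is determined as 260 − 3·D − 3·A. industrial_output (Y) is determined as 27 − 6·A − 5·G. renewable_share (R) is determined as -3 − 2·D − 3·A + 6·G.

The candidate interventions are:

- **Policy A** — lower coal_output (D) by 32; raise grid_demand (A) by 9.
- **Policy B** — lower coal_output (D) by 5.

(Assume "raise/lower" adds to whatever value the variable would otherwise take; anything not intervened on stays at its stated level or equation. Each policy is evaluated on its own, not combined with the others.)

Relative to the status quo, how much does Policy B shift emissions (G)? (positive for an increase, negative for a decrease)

Baseline:
  D = 32
  A = 117
  G = 260 − 3·32 − 3·117 = -187
Policy B (D − 5):
  D = 32 − 5 = 27
  A = 117
  G = 260 − 3·27 − 3·117 = -172
Change in G: -172 − (-187) = 15

15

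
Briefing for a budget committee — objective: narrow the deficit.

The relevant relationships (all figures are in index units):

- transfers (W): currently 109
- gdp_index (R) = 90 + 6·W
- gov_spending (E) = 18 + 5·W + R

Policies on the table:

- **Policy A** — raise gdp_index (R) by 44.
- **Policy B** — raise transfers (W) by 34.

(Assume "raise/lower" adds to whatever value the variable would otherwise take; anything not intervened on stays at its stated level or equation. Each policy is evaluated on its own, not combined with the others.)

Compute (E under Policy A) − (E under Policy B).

Policy A (R + 44):
  W = 109
  R = 90 + 6·109 (+44 from intervention) = 788
  E = 18 + 5·109 + 788 = 1351
Policy B (W + 34):
  W = 109 + 34 = 143
  R = 90 + 6·143 = 948
  E = 18 + 5·143 + 948 = 1681
E: 1351 − 1681 = -330

-330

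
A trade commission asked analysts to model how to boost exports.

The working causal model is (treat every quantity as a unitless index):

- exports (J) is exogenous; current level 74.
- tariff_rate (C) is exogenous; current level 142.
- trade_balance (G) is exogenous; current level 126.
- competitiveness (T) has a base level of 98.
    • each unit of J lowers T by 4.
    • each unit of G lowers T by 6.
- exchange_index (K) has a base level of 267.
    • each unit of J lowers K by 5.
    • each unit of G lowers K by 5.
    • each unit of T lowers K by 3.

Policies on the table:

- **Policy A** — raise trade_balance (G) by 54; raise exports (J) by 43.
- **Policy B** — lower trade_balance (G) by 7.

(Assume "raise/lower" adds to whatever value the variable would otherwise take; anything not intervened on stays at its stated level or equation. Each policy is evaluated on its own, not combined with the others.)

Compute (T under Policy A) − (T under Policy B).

Policy A (G + 54, J + 43):
  J = 74 + 43 = 117
  G = 126 + 54 = 180
  T = 98 − 4·117 − 6·180 = -1450
Policy B (G − 7):
  J = 74
  G = 126 − 7 = 119
  T = 98 − 4·74 − 6·119 = -912
T: -1450 − (-912) = -538

-538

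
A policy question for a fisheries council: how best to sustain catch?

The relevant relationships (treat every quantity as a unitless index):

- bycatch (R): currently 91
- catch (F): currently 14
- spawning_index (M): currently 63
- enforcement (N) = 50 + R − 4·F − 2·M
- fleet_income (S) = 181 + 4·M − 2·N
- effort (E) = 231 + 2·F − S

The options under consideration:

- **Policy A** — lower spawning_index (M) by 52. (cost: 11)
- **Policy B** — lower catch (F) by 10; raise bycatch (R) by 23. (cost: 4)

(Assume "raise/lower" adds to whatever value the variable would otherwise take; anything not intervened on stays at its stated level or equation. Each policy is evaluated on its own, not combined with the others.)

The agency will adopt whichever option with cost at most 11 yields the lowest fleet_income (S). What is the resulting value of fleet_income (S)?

Policy A (M − 52):
  R = 91
  F = 14
  M = 63 − 52 = 11
  N = 50 + 91 − 4·14 − 2·11 = 63
  S = 181 + 4·11 − 2·63 = 99
Policy B (F − 10, R + 23):
  R = 91 + 23 = 114
  F = 14 − 10 = 4
  M = 63
  N = 50 + 114 − 4·4 − 2·63 = 22
  S = 181 + 4·63 − 2·22 = 389
Comparing — Policy A: S=99, Policy B: S=389. Lowest is 99 (Policy A).

99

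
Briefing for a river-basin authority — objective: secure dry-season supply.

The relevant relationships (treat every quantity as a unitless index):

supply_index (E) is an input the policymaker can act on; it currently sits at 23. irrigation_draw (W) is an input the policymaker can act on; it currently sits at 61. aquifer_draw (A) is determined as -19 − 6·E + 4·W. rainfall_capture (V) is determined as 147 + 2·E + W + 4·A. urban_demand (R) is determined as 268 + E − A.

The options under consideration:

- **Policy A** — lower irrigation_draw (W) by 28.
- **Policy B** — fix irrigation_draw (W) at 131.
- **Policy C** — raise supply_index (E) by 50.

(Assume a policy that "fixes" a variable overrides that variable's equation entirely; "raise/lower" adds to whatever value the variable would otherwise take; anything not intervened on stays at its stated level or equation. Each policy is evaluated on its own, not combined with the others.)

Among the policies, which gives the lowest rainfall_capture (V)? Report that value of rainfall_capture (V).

-498

Policy A (W − 28):
  E = 23
  W = 61 − 28 = 33
  A = -19 − 6·23 + 4·33 = -25
  V = 147 + 2·23 + 33 + 4·(-25) = 126
Policy B (W := 131):
  E = 23
  W = 131
  A = -19 − 6·23 + 4·131 = 367
  V = 147 + 2·23 + 131 + 4·367 = 1792
Policy C (E + 50):
  E = 23 + 50 = 73
  W = 61
  A = -19 − 6·73 + 4·61 = -213
  V = 147 + 2·73 + 61 + 4·(-213) = -498
Comparing — Policy A: V=126, Policy B: V=1792, Policy C: V=-498. Lowest is -498 (Policy C).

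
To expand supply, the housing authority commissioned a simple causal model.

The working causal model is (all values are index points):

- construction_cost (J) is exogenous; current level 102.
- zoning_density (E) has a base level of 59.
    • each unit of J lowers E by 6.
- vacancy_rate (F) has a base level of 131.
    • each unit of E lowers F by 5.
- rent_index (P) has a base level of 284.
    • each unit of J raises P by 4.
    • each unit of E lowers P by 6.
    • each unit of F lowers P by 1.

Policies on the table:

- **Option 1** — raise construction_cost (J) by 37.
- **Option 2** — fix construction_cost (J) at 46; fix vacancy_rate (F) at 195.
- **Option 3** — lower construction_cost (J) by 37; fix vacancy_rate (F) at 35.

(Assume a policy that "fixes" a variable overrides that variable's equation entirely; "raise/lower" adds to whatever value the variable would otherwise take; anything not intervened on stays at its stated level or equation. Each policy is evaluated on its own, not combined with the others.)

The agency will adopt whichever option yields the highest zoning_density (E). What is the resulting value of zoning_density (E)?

Option 1 (J + 37):
  J = 102 + 37 = 139
  E = 59 − 6·139 = -775
Option 2 (J := 46, F := 195):
  J = 46
  E = 59 − 6·46 = -217
Option 3 (J − 37, F := 35):
  J = 102 − 37 = 65
  E = 59 − 6·65 = -331
Comparing — Option 1: E=-775, Option 2: E=-217, Option 3: E=-331. Highest is -217 (Option 2).

-217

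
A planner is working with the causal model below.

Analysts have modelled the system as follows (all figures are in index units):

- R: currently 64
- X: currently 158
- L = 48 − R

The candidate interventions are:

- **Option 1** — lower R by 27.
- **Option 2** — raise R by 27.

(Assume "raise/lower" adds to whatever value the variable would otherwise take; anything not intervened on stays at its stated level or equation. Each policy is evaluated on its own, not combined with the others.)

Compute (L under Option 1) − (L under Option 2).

54

Option 1 (R − 27):
  R = 64 − 27 = 37
  L = 48 − 37 = 11
Option 2 (R + 27):
  R = 64 + 27 = 91
  L = 48 − 91 = -43
L: 11 − (-43) = 54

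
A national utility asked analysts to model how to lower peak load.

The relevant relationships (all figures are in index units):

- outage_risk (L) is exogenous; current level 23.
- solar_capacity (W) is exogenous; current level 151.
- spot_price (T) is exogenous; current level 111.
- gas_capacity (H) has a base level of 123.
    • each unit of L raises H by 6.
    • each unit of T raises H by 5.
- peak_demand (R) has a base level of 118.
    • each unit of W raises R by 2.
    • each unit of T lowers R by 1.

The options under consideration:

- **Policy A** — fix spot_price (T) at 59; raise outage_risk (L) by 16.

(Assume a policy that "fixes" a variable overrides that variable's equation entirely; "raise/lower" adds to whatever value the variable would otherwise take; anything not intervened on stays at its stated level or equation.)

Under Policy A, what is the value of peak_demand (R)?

361

Policy A (T := 59, L + 16):
  W = 151
  T = 59
  R = 118 + 2·151 − 59 = 361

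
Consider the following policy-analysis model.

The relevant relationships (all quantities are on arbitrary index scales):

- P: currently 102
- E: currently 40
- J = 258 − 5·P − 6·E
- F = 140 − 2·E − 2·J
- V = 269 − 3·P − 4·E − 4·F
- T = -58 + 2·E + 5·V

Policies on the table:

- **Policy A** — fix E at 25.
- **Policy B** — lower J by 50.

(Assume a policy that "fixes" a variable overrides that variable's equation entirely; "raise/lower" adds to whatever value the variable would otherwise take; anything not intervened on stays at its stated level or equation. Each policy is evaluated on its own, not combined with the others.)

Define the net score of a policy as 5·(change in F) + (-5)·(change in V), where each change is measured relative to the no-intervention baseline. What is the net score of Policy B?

Baseline:
  P = 102
  E = 40
  J = 258 − 5·102 − 6·40 = -492
  F = 140 − 2·40 − 2·(-492) = 1044
  V = 269 − 3·102 − 4·40 − 4·1044 = -4373
Policy B (J − 50):
  P = 102
  E = 40
  J = 258 − 5·102 − 6·40 (−50 from intervention) = -542
  F = 140 − 2·40 − 2·(-542) = 1144
  V = 269 − 3·102 − 4·40 − 4·1144 = -4773
ΔF = 1144 − 1044 = 100; ΔV = -4773 − (-4373) = -400
Score = 5·100 + (-5)·(-400) = 2500

2500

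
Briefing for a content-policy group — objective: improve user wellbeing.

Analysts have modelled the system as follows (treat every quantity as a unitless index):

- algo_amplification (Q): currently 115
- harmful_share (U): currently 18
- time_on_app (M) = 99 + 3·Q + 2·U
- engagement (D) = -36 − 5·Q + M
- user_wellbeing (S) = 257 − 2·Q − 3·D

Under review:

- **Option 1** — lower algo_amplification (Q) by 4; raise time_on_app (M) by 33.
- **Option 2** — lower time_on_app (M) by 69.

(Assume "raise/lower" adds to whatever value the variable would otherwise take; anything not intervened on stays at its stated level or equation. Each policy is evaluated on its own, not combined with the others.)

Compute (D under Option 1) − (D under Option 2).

Option 1 (Q − 4, M + 33):
  Q = 115 − 4 = 111
  U = 18
  M = 99 + 3·111 + 2·18 (+33 from intervention) = 501
  D = -36 − 5·111 + 501 = -90
Option 2 (M − 69):
  Q = 115
  U = 18
  M = 99 + 3·115 + 2·18 (−69 from intervention) = 411
  D = -36 − 5·115 + 411 = -200
D: -90 − (-200) = 110

110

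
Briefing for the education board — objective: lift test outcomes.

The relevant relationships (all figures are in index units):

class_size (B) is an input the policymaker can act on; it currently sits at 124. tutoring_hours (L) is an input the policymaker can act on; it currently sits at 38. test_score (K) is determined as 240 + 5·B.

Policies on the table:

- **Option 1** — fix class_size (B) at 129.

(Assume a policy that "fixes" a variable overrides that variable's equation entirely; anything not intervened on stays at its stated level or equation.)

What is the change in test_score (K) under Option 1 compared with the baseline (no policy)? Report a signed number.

25

Baseline:
  B = 124
  K = 240 + 5·124 = 860
Option 1 (B := 129):
  B = 129
  K = 240 + 5·129 = 885
Change in K: 885 − 860 = 25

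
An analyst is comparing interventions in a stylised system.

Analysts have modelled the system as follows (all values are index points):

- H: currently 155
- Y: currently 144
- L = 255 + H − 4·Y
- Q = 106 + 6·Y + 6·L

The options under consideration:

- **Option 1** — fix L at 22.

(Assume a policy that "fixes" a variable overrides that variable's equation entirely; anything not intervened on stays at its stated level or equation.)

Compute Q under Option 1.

1102

Option 1 (L := 22):
  H = 155
  Y = 144
  L = 22
  Q = 106 + 6·144 + 6·22 = 1102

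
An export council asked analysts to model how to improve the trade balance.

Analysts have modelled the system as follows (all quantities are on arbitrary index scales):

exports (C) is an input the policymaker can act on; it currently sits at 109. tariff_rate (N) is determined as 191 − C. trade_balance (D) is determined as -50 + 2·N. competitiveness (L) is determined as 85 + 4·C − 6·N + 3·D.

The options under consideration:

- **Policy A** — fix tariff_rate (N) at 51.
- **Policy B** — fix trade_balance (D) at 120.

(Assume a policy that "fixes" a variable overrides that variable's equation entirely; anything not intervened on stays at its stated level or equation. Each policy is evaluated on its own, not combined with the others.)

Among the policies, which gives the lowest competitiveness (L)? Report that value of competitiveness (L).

371

Policy A (N := 51):
  C = 109
  N = 51
  D = -50 + 2·51 = 52
  L = 85 + 4·109 − 6·51 + 3·52 = 371
Policy B (D := 120):
  C = 109
  N = 191 − 109 = 82
  D = 120
  L = 85 + 4·109 − 6·82 + 3·120 = 389
Comparing — Policy A: L=371, Policy B: L=389. Lowest is 371 (Policy A).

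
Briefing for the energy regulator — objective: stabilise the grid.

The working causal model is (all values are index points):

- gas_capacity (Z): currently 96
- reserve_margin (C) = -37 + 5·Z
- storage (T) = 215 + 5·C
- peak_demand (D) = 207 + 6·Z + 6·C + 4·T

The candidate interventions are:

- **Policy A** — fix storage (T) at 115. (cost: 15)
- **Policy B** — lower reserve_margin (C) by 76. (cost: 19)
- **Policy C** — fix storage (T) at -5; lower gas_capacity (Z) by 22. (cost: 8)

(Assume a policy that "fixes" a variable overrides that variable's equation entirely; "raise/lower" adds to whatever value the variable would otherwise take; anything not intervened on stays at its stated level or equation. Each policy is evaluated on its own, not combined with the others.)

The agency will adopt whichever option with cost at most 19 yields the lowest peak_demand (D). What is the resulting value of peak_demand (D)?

Policy A (T := 115):
  Z = 96
  C = -37 + 5·96 = 443
  T = 115
  D = 207 + 6·96 + 6·443 + 4·115 = 3901
Policy B (C − 76):
  Z = 96
  C = -37 + 5·96 (−76 from intervention) = 367
  T = 215 + 5·367 = 2050
  D = 207 + 6·96 + 6·367 + 4·2050 = 11185
Policy C (T := -5, Z − 22):
  Z = 96 − 22 = 74
  C = -37 + 5·74 = 333
  T = -5
  D = 207 + 6·74 + 6·333 + 4·(-5) = 2629
Comparing — Policy A: D=3901, Policy B: D=11185, Policy C: D=2629. Lowest is 2629 (Policy C).

2629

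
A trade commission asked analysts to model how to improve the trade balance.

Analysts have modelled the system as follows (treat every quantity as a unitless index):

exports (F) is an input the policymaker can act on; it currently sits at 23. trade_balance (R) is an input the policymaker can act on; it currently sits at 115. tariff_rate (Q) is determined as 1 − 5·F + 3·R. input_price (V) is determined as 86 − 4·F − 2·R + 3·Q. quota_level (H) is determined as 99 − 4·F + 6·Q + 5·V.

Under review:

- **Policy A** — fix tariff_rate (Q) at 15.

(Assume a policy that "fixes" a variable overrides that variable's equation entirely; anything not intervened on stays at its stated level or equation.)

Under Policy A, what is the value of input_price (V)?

Policy A (Q := 15):
  F = 23
  R = 115
  Q = 15
  V = 86 − 4·23 − 2·115 + 3·15 = -191

-191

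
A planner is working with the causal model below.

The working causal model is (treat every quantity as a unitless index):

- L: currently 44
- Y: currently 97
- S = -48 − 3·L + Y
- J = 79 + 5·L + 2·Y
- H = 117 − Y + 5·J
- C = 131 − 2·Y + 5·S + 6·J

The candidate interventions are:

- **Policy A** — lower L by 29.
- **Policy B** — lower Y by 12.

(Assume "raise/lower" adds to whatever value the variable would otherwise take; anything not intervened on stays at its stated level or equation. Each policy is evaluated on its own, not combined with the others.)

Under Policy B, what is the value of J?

469

Policy B (Y − 12):
  L = 44
  Y = 97 − 12 = 85
  J = 79 + 5·44 + 2·85 = 469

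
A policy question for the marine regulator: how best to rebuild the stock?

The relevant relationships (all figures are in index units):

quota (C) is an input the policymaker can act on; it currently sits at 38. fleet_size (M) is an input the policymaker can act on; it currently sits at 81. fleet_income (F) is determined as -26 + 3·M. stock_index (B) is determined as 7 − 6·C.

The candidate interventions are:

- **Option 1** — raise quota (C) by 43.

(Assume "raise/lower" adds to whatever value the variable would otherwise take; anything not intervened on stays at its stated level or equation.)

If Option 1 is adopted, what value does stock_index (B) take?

-479

Option 1 (C + 43):
  C = 38 + 43 = 81
  B = 7 − 6·81 = -479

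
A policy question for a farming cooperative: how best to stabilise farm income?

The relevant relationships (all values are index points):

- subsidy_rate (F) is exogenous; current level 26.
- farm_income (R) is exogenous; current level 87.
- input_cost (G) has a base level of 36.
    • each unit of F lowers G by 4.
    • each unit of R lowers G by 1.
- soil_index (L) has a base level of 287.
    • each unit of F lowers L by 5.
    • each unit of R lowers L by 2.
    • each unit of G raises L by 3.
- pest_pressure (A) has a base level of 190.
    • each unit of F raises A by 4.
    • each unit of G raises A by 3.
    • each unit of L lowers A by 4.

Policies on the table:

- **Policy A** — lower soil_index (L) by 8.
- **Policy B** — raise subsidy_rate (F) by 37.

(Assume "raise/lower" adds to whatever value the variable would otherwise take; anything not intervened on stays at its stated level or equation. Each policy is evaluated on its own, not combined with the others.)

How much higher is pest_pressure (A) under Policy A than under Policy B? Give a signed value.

-2188

Policy A (L − 8):
  F = 26
  R = 87
  G = 36 − 4·26 − 87 = -155
  L = 287 − 5·26 − 2·87 + 3·(-155) (−8 from intervention) = -490
  A = 190 + 4·26 + 3·(-155) − 4·(-490) = 1789
Policy B (F + 37):
  F = 26 + 37 = 63
  R = 87
  G = 36 − 4·63 − 87 = -303
  L = 287 − 5·63 − 2·87 + 3·(-303) = -1111
  A = 190 + 4·63 + 3·(-303) − 4·(-1111) = 3977
A: 1789 − 3977 = -2188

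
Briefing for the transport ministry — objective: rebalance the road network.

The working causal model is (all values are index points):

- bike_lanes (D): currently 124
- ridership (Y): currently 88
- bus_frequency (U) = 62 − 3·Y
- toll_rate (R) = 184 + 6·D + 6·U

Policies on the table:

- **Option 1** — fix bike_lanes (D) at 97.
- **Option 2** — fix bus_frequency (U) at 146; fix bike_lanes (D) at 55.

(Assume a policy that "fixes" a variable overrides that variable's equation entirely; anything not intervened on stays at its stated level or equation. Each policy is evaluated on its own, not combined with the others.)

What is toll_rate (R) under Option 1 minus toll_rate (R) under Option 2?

-1836

Option 1 (D := 97):
  D = 97
  Y = 88
  U = 62 − 3·88 = -202
  R = 184 + 6·97 + 6·(-202) = -446
Option 2 (U := 146, D := 55):
  D = 55
  Y = 88
  U = 146
  R = 184 + 6·55 + 6·146 = 1390
R: -446 − 1390 = -1836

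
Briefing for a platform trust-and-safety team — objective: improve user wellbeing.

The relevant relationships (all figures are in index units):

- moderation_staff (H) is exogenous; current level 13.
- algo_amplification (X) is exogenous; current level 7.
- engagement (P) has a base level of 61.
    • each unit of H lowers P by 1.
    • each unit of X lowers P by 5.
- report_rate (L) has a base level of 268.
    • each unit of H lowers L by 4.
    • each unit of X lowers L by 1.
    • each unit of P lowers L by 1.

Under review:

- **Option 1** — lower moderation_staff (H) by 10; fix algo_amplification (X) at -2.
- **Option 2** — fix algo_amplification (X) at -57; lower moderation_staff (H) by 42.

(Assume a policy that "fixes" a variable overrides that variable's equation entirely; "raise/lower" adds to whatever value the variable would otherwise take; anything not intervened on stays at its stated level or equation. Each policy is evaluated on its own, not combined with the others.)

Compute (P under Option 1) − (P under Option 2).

Option 1 (H − 10, X := -2):
  H = 13 − 10 = 3
  X = -2
  P = 61 − 3 − 5·(-2) = 68
Option 2 (X := -57, H − 42):
  H = 13 − 42 = -29
  X = -57
  P = 61 − (-29) − 5·(-57) = 375
P: 68 − 375 = -307

-307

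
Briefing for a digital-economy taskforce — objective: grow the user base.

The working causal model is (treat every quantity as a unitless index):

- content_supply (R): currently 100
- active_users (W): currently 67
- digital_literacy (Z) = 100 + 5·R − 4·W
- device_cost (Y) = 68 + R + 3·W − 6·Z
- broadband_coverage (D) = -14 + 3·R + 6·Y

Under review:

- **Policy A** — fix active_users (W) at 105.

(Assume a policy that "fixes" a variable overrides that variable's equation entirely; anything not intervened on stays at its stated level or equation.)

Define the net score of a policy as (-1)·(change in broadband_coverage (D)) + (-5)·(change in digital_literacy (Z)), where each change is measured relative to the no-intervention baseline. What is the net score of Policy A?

-5396

Baseline:
  R = 100
  W = 67
  Z = 100 + 5·100 − 4·67 = 332
  Y = 68 + 100 + 3·67 − 6·332 = -1623
  D = -14 + 3·100 + 6·(-1623) = -9452
Policy A (W := 105):
  R = 100
  W = 105
  Z = 100 + 5·100 − 4·105 = 180
  Y = 68 + 100 + 3·105 − 6·180 = -597
  D = -14 + 3·100 + 6·(-597) = -3296
ΔD = -3296 − (-9452) = 6156; ΔZ = 180 − 332 = -152
Score = (-1)·6156 + (-5)·(-152) = -5396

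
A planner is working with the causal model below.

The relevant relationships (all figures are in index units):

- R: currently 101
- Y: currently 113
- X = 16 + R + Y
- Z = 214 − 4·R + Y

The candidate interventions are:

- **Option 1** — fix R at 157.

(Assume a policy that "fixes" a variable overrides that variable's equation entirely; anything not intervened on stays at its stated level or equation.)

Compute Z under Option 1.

-301

Option 1 (R := 157):
  R = 157
  Y = 113
  Z = 214 − 4·157 + 113 = -301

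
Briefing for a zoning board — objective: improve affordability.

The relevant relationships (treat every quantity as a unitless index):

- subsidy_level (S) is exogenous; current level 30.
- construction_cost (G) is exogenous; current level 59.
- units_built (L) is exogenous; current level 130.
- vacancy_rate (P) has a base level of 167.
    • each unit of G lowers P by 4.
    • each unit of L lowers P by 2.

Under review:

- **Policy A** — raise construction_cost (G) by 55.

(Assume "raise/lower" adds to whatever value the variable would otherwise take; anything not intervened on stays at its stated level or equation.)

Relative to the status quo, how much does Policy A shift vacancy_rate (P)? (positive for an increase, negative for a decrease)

Baseline:
  G = 59
  L = 130
  P = 167 − 4·59 − 2·130 = -329
Policy A (G + 55):
  G = 59 + 55 = 114
  L = 130
  P = 167 − 4·114 − 2·130 = -549
Change in P: -549 − (-329) = -220

-220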